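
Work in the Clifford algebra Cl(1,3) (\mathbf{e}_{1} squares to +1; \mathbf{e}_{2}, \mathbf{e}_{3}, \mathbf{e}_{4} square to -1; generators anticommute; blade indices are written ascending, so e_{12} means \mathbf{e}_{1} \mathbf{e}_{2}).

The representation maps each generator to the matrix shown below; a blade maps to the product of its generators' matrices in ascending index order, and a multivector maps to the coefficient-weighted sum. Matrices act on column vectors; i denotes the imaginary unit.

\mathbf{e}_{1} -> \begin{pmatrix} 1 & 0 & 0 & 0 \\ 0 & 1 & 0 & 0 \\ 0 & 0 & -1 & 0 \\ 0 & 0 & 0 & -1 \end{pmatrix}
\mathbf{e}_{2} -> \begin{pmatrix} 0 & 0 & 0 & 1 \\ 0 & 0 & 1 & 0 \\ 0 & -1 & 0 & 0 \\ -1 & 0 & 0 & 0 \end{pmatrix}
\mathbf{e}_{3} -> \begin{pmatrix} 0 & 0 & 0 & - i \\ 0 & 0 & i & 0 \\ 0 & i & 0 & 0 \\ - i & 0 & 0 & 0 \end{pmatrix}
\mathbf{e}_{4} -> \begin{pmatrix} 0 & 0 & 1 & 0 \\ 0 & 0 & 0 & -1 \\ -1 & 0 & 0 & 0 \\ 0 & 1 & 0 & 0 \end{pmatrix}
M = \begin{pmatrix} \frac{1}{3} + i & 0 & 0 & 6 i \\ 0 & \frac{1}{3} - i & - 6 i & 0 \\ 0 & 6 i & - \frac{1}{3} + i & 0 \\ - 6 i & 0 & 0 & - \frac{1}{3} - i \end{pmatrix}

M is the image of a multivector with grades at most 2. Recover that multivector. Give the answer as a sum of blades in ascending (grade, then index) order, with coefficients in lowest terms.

Method: the blade images are trace-orthogonal — tr(rho(e_A) rho(e_B)^-1) = 4 if A = B and 0 otherwise — and rho(e_A)^-1 = (e_A)^2 * rho(e_A) with (e_A)^2 = +1 or -1, so the coefficient of e_A in the preimage is (e_A)^2 * tr(M rho(e_A))/4.
Nonzero projections over blades of grade <= 2: e_{1}: (e_{1})^2 = +1, tr(M rho(e_{1})) = \frac{4}{3}, coefficient \frac{1}{3}; e_{13}: (e_{13})^2 = +1, tr(M rho(e_{13})) = -24, coefficient -6; e_{23}: (e_{23})^2 = -1, tr(M rho(e_{23})) = 4, coefficient -1. Every other blade of grade <= 2 projects to 0.
Answer: \frac{1}{3} e_{1} - 6 e_{13} - e_{23}


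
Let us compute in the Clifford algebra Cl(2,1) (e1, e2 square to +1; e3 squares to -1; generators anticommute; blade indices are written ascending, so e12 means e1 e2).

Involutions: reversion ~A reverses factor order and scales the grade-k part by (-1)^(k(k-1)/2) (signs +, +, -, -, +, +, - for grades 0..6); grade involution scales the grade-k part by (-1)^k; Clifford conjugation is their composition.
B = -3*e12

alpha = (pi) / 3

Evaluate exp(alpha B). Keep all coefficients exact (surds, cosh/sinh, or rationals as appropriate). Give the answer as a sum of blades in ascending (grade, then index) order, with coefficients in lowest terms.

B^2 = (-3)^2*(e12)^2 = 9*(-1) = -9 (a basis 2-blade squares to minus the product of its generators' squares).
B^2 = -9 — circular case — the even/odd split gives cos and sin: l = 3, alpha*l = pi, so exp(alpha B) = cos(pi) + (sin(pi)/3)*B = -1 + (0)*B.
Answer: -1


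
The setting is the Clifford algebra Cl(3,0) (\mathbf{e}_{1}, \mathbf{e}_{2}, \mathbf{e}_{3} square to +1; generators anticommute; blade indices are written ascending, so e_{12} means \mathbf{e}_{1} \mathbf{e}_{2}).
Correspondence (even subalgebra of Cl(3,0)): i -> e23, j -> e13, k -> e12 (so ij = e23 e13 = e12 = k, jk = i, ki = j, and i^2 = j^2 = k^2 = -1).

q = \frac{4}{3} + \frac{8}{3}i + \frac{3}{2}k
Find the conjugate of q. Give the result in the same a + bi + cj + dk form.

In blades: q = \frac{4}{3} + \frac{3}{2} e_{12} + \frac{8}{3} e_{23}.
Quaternion conjugation is reversion on the even subalgebra: the scalar is fixed and every grade-2 blade flips sign, giving \frac{4}{3} - \frac{3}{2} e_{12} - \frac{8}{3} e_{23}; translating back:
Answer: \frac{4}{3} - \frac{8}{3}i - \frac{3}{2}k


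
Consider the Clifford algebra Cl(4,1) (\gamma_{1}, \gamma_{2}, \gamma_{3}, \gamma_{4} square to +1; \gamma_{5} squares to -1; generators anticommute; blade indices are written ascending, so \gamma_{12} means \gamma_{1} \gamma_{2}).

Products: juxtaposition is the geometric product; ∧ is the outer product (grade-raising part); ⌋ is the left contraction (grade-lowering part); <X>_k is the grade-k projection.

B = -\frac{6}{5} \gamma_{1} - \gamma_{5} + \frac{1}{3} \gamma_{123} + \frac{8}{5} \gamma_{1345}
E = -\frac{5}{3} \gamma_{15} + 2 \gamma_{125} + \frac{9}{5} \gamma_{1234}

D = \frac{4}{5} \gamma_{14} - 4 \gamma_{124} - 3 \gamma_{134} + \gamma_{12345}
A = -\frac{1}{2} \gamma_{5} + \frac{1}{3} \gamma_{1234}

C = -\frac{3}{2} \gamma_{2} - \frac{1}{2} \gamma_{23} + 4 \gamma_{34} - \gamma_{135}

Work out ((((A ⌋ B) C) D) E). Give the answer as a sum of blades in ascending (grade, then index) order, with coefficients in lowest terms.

step 1: -\frac{1}{2} - \frac{4}{5} \gamma_{134}
step 2: \frac{16}{5} \gamma_{1} + \frac{3}{4} \gamma_{2} + \frac{1}{4} \gamma_{23} - 2 \gamma_{34} - \frac{4}{5} \gamma_{45} - \frac{2}{5} \gamma_{124} + \frac{1}{2} \gamma_{135} + \frac{6}{5} \gamma_{1234}
step 3: -\frac{8}{5} - 6 \gamma_{1} - \frac{98}{25} \gamma_{2} + \frac{24}{5} \gamma_{3} + \frac{64}{25} \gamma_{4} + \frac{6}{5} \gamma_{5} - \frac{8}{5} \gamma_{13} + 3 \gamma_{14} + \frac{16}{25} \gamma_{15} - \frac{54}{25} \gamma_{23} - \frac{133}{10} \gamma_{24} - \frac{48}{5} \gamma_{34} - \frac{2}{5} \gamma_{35} - \frac{3}{2} \gamma_{45} + \frac{36}{5} \gamma_{123} - \frac{27}{20} \gamma_{124} - \frac{6}{5} \gamma_{125} + \gamma_{134} - \frac{12}{5} \gamma_{135} - \frac{1}{4} \gamma_{145} - \frac{2}{5} \gamma_{345} + \frac{49}{20} \gamma_{1234} - \frac{3}{4} \gamma_{1345} + \frac{26}{5} \gamma_{2345}
step 4: \frac{283}{300} - 2 \gamma_{1} - \frac{127}{25} \gamma_{2} - \frac{643}{100} \gamma_{3} - \frac{4013}{300} \gamma_{4} + 10 \gamma_{5} + \frac{372}{25} \gamma_{12} - \frac{3691}{150} \gamma_{13} + \frac{347}{250} \gamma_{14} + \frac{298}{15} \gamma_{15} - \frac{3}{5} \gamma_{23} - \frac{119}{50} \gamma_{24} - \frac{213}{20} \gamma_{25} + \frac{5}{4} \gamma_{34} - \frac{256}{15} \gamma_{35} + \frac{77}{10} \gamma_{45} - \frac{476}{125} \gamma_{123} + \frac{291}{25} \gamma_{124} - \frac{676}{75} \gamma_{125} + \frac{6796}{375} \gamma_{134} + \frac{308}{25} \gamma_{135} + \frac{463}{15} \gamma_{145} - \frac{93}{10} \gamma_{234} - \frac{59}{4} \gamma_{235} + \frac{393}{100} \gamma_{245} - \frac{661}{150} \gamma_{345} + \frac{494}{75} \gamma_{1234} + \frac{159}{10} \gamma_{1235} + \frac{797}{30} \gamma_{1245} + 16 \gamma_{1345} + \frac{10853}{1500} \gamma_{2345} - \frac{426}{25} \gamma_{12345}
Answer: \frac{283}{300} - 2 \gamma_{1} - \frac{127}{25} \gamma_{2} - \frac{643}{100} \gamma_{3} - \frac{4013}{300} \gamma_{4} + 10 \gamma_{5} + \frac{372}{25} \gamma_{12} - \frac{3691}{150} \gamma_{13} + \frac{347}{250} \gamma_{14} + \frac{298}{15} \gamma_{15} - \frac{3}{5} \gamma_{23} - \frac{119}{50} \gamma_{24} - \frac{213}{20} \gamma_{25} + \frac{5}{4} \gamma_{34} - \frac{256}{15} \gamma_{35} + \frac{77}{10} \gamma_{45} - \frac{476}{125} \gamma_{123} + \frac{291}{25} \gamma_{124} - \frac{676}{75} \gamma_{125} + \frac{6796}{375} \gamma_{134} + \frac{308}{25} \gamma_{135} + \frac{463}{15} \gamma_{145} - \frac{93}{10} \gamma_{234} - \frac{59}{4} \gamma_{235} + \frac{393}{100} \gamma_{245} - \frac{661}{150} \gamma_{345} + \frac{494}{75} \gamma_{1234} + \frac{159}{10} \gamma_{1235} + \frac{797}{30} \gamma_{1245} + 16 \gamma_{1345} + \frac{10853}{1500} \gamma_{2345} - \frac{426}{25} \gamma_{12345}


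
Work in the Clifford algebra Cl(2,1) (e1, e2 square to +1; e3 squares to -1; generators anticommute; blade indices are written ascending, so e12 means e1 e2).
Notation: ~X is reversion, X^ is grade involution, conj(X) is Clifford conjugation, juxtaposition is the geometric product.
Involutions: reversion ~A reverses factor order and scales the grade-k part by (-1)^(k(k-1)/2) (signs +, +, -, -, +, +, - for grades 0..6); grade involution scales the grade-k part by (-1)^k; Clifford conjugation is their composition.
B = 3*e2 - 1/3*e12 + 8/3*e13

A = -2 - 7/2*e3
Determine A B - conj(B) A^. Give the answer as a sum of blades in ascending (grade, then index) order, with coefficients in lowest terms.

first term: -28/3*e1 - 6*e2 + 2/3*e12 - 16/3*e13 + 21/2*e23 + 7/6*e123
second term: 28/3*e1 + 6*e2 - 2/3*e12 + 16/3*e13 - 21/2*e23 + 7/6*e123
Answer: -56/3*e1 - 12*e2 + 4/3*e12 - 32/3*e13 + 21*e23


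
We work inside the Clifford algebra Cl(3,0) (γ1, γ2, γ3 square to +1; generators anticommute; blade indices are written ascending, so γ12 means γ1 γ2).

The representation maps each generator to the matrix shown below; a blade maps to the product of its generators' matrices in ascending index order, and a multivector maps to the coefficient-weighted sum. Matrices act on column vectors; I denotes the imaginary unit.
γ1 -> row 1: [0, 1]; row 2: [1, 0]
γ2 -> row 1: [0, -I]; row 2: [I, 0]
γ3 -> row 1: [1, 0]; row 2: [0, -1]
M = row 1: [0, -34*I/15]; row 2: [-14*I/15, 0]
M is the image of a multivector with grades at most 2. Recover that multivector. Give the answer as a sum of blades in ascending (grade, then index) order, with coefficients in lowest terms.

Method: 1, rho(γ1), rho(γ2), rho(γ3) form a trace-orthogonal basis of the 2x2 complex matrices (tr(X Y) = 2 if X = Y, else 0), so M = m0*1 + m1*rho(γ1) + m2*rho(γ2) + m3*rho(γ3) with m0 = tr(M)/2 = 0, m1 = tr(M rho(γ1))/2 = -8*I/5, m2 = tr(M rho(γ2))/2 = 2/3, m3 = tr(M rho(γ3))/2 = 0.
Multiplying table entries, the bivector images are rho(γ12) = I*rho(γ3), rho(γ13) = -I*rho(γ2), rho(γ23) = I*rho(γ1); with real blade coefficients the real parts of m0..m3 are the coefficients of 1, γ1, γ2, γ3 and the imaginary parts give the bivectors (γ23: Im m1, γ13: -Im m2, γ12: Im m3).
Answer: 2/3*γ2 - 8/5*γ23


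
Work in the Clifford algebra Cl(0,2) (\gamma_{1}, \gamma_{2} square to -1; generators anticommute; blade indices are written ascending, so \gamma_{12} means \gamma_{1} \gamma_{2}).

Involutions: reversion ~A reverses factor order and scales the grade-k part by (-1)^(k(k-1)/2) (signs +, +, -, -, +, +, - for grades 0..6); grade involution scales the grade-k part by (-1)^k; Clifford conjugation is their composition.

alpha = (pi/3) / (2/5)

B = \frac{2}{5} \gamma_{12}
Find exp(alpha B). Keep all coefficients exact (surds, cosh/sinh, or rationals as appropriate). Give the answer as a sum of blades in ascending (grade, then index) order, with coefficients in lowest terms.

B^2 = (\frac{2}{5})^2*(\gamma_{12})^2 = \frac{4}{25}*(-1) = -\frac{4}{25} (a basis 2-blade squares to minus the product of its generators' squares).
B^2 = -\frac{4}{25} — circular case — the even/odd split gives cos and sin: l = \frac{2}{5}, alpha*l = \frac{\pi}{3}, so exp(alpha B) = cos(\frac{\pi}{3}) + (sin(\frac{\pi}{3})/(\frac{2}{5}))*B = \frac{1}{2} + (\frac{5 \sqrt{3}}{4})*B.
Answer: \frac{1}{2} + \frac{\sqrt{3}}{2} \gamma_{12}


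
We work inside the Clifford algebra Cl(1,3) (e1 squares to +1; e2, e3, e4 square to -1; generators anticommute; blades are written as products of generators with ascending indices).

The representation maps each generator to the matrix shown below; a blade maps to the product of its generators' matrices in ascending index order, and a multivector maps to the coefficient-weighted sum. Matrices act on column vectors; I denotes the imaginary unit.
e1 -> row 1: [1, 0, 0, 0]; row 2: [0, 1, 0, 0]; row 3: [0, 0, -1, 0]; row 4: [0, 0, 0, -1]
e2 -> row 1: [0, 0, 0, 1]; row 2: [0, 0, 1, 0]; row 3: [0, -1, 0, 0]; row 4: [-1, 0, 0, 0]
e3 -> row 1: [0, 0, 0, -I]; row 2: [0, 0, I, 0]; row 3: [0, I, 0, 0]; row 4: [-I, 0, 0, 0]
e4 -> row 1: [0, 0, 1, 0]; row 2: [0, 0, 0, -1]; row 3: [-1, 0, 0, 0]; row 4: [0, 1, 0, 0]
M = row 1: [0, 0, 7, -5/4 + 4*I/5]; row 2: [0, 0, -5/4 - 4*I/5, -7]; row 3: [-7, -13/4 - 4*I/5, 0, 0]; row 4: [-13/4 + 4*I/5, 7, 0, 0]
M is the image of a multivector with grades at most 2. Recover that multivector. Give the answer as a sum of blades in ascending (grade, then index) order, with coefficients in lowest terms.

Method: the blade images are trace-orthogonal — tr(rho(e_A) rho(e_B)^-1) = 4 if A = B and 0 otherwise — and rho(e_A)^-1 = (e_A)^2 * rho(e_A) with (e_A)^2 = +1 or -1, so the coefficient of e_A in the preimage is (e_A)^2 * tr(M rho(e_A))/4.
Nonzero projections over blades of grade <= 2: e2: (e2)^2 = -1, tr(M rho(e2)) = -4, coefficient 1; e3: (e3)^2 = -1, tr(M rho(e3)) = 16/5, coefficient -4/5; e4: (e4)^2 = -1, tr(M rho(e4)) = -28, coefficient 7; e1 e2: (e1 e2)^2 = +1, tr(M rho(e1 e2)) = -9, coefficient -9/4. Every other blade of grade <= 2 projects to 0.
Answer: e2 - 4/5*e3 + 7*e4 - 9/4*e1 e2


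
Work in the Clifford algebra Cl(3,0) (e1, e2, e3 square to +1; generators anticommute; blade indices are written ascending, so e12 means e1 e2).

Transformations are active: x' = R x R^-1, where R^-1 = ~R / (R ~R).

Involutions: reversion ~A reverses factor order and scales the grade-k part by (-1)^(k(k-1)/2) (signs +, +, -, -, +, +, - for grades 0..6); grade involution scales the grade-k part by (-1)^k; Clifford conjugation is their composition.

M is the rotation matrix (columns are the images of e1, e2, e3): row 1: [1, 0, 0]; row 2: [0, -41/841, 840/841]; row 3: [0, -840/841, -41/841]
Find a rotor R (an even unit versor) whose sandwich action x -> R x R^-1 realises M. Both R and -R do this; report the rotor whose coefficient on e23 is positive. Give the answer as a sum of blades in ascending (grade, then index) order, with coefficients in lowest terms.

Method: write R = a + b12*e12 + b13*e13 + b23*e23 with a^2 + b12^2 + b13^2 + b23^2 = 1 (so R^-1 = ~R). Expanding the columns R e_j ~R gives tr M = 4a^2 - 1 and, from the antisymmetric part, M21 - M12 = -4a*b12, M13 - M31 = 4a*b13, M32 - M23 = -4a*b23.
Here tr M = 759/841, so a^2 = (1 + tr M)/4 = 400/841 and a = ±20/29. Taking a = 20/29: M21 - M12 = 0, M13 - M31 = 0, M32 - M23 = -1680/841, giving b12 = 0, b13 = 0, b23 = 21/29, i.e. R = 20/29 + 21/29*e23.
Its e23 coefficient is already positive.
Answer: 20/29 + 21/29*e23. Uniqueness: Spin(3) -> SO(3) maps R and -R to the same rotation of trace 759/841; fixing the sign of the e23 coefficient removes the ambiguity.


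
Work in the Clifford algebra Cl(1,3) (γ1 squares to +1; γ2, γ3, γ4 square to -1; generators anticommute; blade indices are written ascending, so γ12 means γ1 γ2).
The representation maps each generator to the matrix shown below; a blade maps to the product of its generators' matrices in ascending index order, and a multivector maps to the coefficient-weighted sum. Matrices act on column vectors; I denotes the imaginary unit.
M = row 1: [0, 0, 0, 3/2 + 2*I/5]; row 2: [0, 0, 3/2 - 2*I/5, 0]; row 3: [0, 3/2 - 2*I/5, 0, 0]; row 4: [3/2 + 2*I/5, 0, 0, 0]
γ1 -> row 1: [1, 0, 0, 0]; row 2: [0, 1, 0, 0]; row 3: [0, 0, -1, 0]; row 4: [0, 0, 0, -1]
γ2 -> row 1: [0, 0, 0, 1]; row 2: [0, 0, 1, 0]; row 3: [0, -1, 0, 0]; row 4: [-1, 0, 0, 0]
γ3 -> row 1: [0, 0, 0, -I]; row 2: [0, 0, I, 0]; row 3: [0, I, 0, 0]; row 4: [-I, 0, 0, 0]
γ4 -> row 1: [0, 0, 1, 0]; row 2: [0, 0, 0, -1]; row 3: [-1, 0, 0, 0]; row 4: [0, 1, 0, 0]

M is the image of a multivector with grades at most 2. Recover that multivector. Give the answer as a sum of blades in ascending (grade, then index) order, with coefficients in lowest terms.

Method: the blade images are trace-orthogonal — tr(rho(e_A) rho(e_B)^-1) = 4 if A = B and 0 otherwise — and rho(e_A)^-1 = (e_A)^2 * rho(e_A) with (e_A)^2 = +1 or -1, so the coefficient of e_A in the preimage is (e_A)^2 * tr(M rho(e_A))/4.
Nonzero projections over blades of grade <= 2: γ3: (γ3)^2 = -1, tr(M rho(γ3)) = 8/5, coefficient -2/5; γ12: (γ12)^2 = +1, tr(M rho(γ12)) = 6, coefficient 3/2. Every other blade of grade <= 2 projects to 0.
Answer: -2/5*γ3 + 3/2*γ12


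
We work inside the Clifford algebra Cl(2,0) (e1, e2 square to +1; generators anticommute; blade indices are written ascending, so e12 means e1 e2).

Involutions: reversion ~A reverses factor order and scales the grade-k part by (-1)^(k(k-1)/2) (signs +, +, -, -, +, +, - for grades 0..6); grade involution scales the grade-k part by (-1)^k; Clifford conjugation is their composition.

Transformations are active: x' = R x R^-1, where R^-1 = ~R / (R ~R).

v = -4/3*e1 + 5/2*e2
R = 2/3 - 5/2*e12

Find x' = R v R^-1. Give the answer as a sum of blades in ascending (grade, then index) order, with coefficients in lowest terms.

~R = 2/3 + 5/2*e12, and R ~R = 241/36, so R^-1 = ~R / (241/36).
R v = -257/36*e1 - 5/3*e2
Answer: -64/723*e1 - 1365/482*e2


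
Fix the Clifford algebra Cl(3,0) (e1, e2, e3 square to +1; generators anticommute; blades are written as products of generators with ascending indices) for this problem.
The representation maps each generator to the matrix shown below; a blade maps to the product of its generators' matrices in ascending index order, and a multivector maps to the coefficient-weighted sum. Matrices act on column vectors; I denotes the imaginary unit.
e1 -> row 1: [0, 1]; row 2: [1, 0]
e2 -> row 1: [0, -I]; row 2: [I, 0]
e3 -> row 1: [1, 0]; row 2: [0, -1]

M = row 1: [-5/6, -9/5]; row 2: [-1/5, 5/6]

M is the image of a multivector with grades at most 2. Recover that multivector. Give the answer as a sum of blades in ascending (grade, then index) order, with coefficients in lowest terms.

Method: 1, rho(e1), rho(e2), rho(e3) form a trace-orthogonal basis of the 2x2 complex matrices (tr(X Y) = 2 if X = Y, else 0), so M = m0*1 + m1*rho(e1) + m2*rho(e2) + m3*rho(e3) with m0 = tr(M)/2 = 0, m1 = tr(M rho(e1))/2 = -1, m2 = tr(M rho(e2))/2 = -4*I/5, m3 = tr(M rho(e3))/2 = -5/6.
Multiplying table entries, the bivector images are rho(e1 e2) = I*rho(e3), rho(e1 e3) = -I*rho(e2), rho(e2 e3) = I*rho(e1); with real blade coefficients the real parts of m0..m3 are the coefficients of 1, e1, e2, e3 and the imaginary parts give the bivectors (e2 e3: Im m1, e1 e3: -Im m2, e1 e2: Im m3).
Answer: -e1 - 5/6*e3 + 4/5*e1 e3


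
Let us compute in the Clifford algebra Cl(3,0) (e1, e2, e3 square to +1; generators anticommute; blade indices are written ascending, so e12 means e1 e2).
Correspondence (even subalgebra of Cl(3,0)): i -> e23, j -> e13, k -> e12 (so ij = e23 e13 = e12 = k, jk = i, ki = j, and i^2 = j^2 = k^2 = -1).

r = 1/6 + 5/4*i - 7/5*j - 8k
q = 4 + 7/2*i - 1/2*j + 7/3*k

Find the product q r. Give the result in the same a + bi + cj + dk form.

In blades: q = 4 + 7/3*e12 - 1/2*e13 + 7/2*e23, r = 1/6 - 8*e12 - 7/5*e13 + 5/4*e23.
Distribute q over r term by term (generator squares from the signature, products reordered to ascending indices): (4)*r = 2/3 - 32*e12 - 28/5*e13 + 5*e23; (7/3*e12)*r = 56/3 + 7/18*e12 + 35/12*e13 + 49/15*e23; (-1/2*e13)*r = -7/10 + 5/8*e12 - 1/12*e13 + 4*e23; (7/2*e23)*r = -35/8 - 49/10*e12 + 28*e13 + 7/12*e23.
Sum: 1711/120 - 12919/360*e12 + 757/30*e13 + 257/20*e23; translating back through the correspondence:
Answer: 1711/120 + 257/20*i + 757/30*j - 12919/360*k


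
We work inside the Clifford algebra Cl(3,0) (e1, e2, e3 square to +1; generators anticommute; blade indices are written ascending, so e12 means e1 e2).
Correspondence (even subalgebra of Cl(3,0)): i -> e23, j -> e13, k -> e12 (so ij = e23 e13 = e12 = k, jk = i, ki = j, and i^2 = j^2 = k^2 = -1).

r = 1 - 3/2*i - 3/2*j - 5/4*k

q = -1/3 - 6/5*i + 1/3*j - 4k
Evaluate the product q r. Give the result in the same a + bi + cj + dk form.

In blades: q = -1/3 - 4*e12 + 1/3*e13 - 6/5*e23, r = 1 - 5/4*e12 - 3/2*e13 - 3/2*e23.
Distribute q over r term by term (generator squares from the signature, products reordered to ascending indices): (-1/3)*r = -1/3 + 5/12*e12 + 1/2*e13 + 1/2*e23; (-4*e12)*r = -5 - 4*e12 + 6*e13 - 6*e23; (1/3*e13)*r = 1/2 + 1/2*e12 + 1/3*e13 - 5/12*e23; (-6/5*e23)*r = -9/5 + 9/5*e12 - 3/2*e13 - 6/5*e23.
Sum: -199/30 - 77/60*e12 + 16/3*e13 - 427/60*e23; translating back through the correspondence:
Answer: -199/30 - 427/60*i + 16/3*j - 77/60*k


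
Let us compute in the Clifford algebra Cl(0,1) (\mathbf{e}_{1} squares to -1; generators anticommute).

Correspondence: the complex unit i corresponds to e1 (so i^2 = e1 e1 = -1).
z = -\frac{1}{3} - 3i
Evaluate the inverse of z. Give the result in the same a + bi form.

In blades: z = -\frac{1}{3} - 3 e_{1}.
With qbar = -\frac{1}{3} + 3 e_{1} (scalar fixed, mapped units negated), z qbar = \frac{82}{9} (the sum of squared coefficients), so z^-1 = qbar / (\frac{82}{9}) = -\frac{3}{82} + \frac{27}{82} e_{1}; translating back:
Answer: -\frac{3}{82} + \frac{27}{82}i


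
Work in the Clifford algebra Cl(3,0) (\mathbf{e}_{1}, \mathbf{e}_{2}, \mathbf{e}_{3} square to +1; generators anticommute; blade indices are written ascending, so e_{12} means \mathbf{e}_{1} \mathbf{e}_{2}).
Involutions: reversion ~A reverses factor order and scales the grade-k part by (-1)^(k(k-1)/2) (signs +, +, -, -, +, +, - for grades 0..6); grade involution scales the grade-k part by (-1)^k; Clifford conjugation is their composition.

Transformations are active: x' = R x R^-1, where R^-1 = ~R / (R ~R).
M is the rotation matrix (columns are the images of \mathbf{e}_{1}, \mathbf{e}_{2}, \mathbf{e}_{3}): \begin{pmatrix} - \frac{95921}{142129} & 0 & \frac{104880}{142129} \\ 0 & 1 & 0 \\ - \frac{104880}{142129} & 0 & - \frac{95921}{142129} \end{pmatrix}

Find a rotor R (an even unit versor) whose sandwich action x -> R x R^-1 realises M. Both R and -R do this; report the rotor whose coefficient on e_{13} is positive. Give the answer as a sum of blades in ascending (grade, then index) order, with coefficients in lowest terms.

Method: write R = a + b12*e_{12} + b13*e_{13} + b23*e_{23} with a^2 + b12^2 + b13^2 + b23^2 = 1 (so R^-1 = ~R). Expanding the columns R e_j ~R gives tr M = 4a^2 - 1 and, from the antisymmetric part, M21 - M12 = -4a*b12, M13 - M31 = 4a*b13, M32 - M23 = -4a*b23.
Here tr M = -\frac{49713}{142129}, so a^2 = (1 + tr M)/4 = \frac{23104}{142129} and a = ±\frac{152}{377}. Taking a = \frac{152}{377}: M21 - M12 = 0, M13 - M31 = \frac{209760}{142129}, M32 - M23 = 0, giving b12 = 0, b13 = \frac{345}{377}, b23 = 0, i.e. R = \frac{152}{377} + \frac{345}{377} e_{13}.
Its e_{13} coefficient is already positive.
Answer: \frac{152}{377} + \frac{345}{377} e_{13}. Uniqueness: Spin(3) -> SO(3) maps R and -R to the same rotation of trace -\frac{49713}{142129}; fixing the sign of the e_{13} coefficient removes the ambiguity.


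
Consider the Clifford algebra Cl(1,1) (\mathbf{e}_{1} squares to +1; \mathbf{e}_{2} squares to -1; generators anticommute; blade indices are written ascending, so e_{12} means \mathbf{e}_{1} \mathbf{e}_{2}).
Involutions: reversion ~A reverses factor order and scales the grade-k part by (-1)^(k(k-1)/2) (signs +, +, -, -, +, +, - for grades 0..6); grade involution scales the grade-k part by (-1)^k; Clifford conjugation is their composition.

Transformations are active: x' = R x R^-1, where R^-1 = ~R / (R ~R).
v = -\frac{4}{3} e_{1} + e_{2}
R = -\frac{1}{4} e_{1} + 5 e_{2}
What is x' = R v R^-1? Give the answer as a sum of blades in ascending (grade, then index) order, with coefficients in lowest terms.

~R = -\frac{1}{4} e_{1} + 5 e_{2}, and R ~R = -\frac{399}{16}, so R^-1 = ~R / (-\frac{399}{16}).
R v = -\frac{14}{3} + \frac{77}{12} e_{12}
Answer: \frac{212}{171} e_{1} + \frac{149}{171} e_{2}


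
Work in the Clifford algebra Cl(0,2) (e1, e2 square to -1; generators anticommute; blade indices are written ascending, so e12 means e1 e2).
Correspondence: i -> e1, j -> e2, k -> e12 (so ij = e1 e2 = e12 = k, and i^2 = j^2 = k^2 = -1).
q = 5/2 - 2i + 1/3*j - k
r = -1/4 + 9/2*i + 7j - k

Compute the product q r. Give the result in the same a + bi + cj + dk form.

In blades: q = 5/2 - 2*e1 + 1/3*e2 - e12, r = -1/4 + 9/2*e1 + 7*e2 - e12.
Distribute q over r term by term (generator squares from the signature, products reordered to ascending indices): (5/2)*r = -5/8 + 45/4*e1 + 35/2*e2 - 5/2*e12; (-2*e1)*r = 9 + 1/2*e1 - 2*e2 - 14*e12; (1/3*e2)*r = -7/3 - 1/3*e1 - 1/12*e2 - 3/2*e12; (-e12)*r = -1 + 7*e1 - 9/2*e2 + 1/4*e12.
Sum: 121/24 + 221/12*e1 + 131/12*e2 - 71/4*e12; translating back through the correspondence:
Answer: 121/24 + 221/12*i + 131/12*j - 71/4*k


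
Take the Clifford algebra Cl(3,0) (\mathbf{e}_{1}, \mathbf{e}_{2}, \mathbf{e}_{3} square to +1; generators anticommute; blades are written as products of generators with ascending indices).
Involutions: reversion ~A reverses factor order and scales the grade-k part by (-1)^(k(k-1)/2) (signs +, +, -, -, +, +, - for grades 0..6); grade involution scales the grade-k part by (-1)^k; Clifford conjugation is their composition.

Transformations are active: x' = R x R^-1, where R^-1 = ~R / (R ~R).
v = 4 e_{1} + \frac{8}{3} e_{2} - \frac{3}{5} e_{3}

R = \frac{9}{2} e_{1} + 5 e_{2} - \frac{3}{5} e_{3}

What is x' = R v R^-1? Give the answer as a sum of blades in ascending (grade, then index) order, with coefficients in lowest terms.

~R = \frac{9}{2} e_{1} + 5 e_{2} - \frac{3}{5} e_{3}, and R ~R = \frac{4561}{100}, so R^-1 = ~R / (\frac{4561}{100}).
R v = \frac{2377}{75} - 8 e_{1} e_{2} - \frac{3}{10} e_{1} e_{3} - \frac{7}{5} e_{2} e_{3}
Answer: \frac{10280}{4561} e_{1} + \frac{58592}{13683} e_{2} - \frac{5333}{22805} e_{3}


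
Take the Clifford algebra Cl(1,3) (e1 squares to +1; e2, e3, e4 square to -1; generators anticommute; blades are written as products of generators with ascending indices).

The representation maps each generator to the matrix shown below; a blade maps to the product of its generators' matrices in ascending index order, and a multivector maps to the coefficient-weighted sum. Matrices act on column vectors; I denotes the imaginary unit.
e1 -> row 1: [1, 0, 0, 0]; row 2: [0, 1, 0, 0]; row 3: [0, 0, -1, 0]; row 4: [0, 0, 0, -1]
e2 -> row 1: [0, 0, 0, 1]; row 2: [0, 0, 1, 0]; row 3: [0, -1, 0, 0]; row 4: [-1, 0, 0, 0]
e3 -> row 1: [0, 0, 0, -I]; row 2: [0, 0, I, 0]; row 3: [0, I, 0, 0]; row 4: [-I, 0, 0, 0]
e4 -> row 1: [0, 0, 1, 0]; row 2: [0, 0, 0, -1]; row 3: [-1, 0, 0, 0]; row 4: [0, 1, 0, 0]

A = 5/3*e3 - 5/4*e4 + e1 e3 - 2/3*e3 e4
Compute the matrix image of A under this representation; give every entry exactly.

Bivector images (products of the table entries): rho(e1 e3) = rho(e1)rho(e3) = row 1: [0, 0, 0, -I]; row 2: [0, 0, I, 0]; row 3: [0, -I, 0, 0]; row 4: [I, 0, 0, 0]; rho(e3 e4) = rho(e3)rho(e4) = row 1: [0, -I, 0, 0]; row 2: [-I, 0, 0, 0]; row 3: [0, 0, 0, -I]; row 4: [0, 0, -I, 0].
M = (5/3)*rho(e3) + (-5/4)*rho(e4) + (1)*rho(e1 e3) + (-2/3)*rho(e3 e4), summed entrywise:
Answer: row 1: [0, 2*I/3, -5/4, -8*I/3]; row 2: [2*I/3, 0, 8*I/3, 5/4]; row 3: [5/4, 2*I/3, 0, 2*I/3]; row 4: [-2*I/3, -5/4, 2*I/3, 0]


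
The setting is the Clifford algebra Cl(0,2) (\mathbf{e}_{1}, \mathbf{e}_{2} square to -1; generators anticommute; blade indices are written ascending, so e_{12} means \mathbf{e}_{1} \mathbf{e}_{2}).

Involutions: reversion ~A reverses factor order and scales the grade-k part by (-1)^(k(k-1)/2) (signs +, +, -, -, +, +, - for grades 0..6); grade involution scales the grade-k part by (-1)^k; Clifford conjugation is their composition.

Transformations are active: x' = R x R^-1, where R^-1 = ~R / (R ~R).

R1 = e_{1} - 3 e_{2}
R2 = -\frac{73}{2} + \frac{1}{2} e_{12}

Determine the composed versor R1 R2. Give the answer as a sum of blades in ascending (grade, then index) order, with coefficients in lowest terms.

Distribute over the terms of R1 (each basis-blade product reordered to ascending indices, repeated generators contracted through their squares):
(e_{1}) R2 = -\frac{73}{2} e_{1} - \frac{1}{2} e_{2}
(-3 e_{2}) R2 = -\frac{3}{2} e_{1} + \frac{219}{2} e_{2}
Summing the partial products and collecting blades:
Answer: -38 e_{1} + 109 e_{2}


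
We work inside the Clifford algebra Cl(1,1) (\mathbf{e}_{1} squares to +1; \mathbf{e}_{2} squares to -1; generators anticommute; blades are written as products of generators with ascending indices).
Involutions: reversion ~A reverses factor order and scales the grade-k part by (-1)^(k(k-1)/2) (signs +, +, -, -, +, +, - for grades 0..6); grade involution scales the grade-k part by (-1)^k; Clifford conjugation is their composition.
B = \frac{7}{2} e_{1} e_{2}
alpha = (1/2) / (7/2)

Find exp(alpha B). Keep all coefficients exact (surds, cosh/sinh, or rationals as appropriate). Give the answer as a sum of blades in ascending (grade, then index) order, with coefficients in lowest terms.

B^2 = (\frac{7}{2})^2*(e_{1} e_{2})^2 = \frac{49}{4}*(+1) = \frac{49}{4} (a basis 2-blade squares to minus the product of its generators' squares).
B^2 = \frac{49}{4} — B^2 > 0, so the exponential closes hyperbolically: l = \frac{7}{2}, alpha*l = \frac{1}{2}, so exp(alpha B) = cosh(\frac{1}{2}) + (sinh(\frac{1}{2})/(\frac{7}{2}))*B = \cosh{\left(\frac{1}{2} \right)} + (\frac{2 \sinh{\left(\frac{1}{2} \right)}}{7})*B.
Answer: \cosh{\left(\frac{1}{2} \right)} + \sinh{\left(\frac{1}{2} \right)} e_{1} e_{2}


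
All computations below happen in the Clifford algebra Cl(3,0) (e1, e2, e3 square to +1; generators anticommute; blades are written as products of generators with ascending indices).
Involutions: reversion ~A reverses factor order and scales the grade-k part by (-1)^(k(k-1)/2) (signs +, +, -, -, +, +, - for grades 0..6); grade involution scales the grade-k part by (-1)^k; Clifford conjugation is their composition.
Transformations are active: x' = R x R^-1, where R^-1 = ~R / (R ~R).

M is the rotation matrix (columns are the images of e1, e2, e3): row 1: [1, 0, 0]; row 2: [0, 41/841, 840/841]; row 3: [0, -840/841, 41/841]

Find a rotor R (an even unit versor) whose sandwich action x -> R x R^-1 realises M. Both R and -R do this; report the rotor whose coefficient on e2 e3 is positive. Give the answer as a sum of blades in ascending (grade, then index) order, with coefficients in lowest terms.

Method: write R = a + b12*e1 e2 + b13*e1 e3 + b23*e2 e3 with a^2 + b12^2 + b13^2 + b23^2 = 1 (so R^-1 = ~R). Expanding the columns R e_j ~R gives tr M = 4a^2 - 1 and, from the antisymmetric part, M21 - M12 = -4a*b12, M13 - M31 = 4a*b13, M32 - M23 = -4a*b23.
Here tr M = 923/841, so a^2 = (1 + tr M)/4 = 441/841 and a = ±21/29. Taking a = 21/29: M21 - M12 = 0, M13 - M31 = 0, M32 - M23 = -1680/841, giving b12 = 0, b13 = 0, b23 = 20/29, i.e. R = 21/29 + 20/29*e2 e3.
Its e2 e3 coefficient is already positive.
Answer: 21/29 + 20/29*e2 e3. Why the constraint matters: R and -R act identically through the sandwich — M has trace 923/841 either way — so only the sign condition on e2 e3 picks one of the two preimages.


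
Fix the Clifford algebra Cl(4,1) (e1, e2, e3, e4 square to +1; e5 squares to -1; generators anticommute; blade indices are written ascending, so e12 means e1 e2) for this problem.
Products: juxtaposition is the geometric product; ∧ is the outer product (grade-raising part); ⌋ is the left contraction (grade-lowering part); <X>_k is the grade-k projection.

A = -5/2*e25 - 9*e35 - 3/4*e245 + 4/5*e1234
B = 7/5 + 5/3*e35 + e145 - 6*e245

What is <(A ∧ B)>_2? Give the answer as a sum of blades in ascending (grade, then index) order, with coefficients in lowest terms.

step 1: -7/2*e25 - 63/5*e35 - 21/20*e245 + 28/25*e1234
step 2: -7/2*e25 - 63/5*e35
Answer: -7/2*e25 - 63/5*e35


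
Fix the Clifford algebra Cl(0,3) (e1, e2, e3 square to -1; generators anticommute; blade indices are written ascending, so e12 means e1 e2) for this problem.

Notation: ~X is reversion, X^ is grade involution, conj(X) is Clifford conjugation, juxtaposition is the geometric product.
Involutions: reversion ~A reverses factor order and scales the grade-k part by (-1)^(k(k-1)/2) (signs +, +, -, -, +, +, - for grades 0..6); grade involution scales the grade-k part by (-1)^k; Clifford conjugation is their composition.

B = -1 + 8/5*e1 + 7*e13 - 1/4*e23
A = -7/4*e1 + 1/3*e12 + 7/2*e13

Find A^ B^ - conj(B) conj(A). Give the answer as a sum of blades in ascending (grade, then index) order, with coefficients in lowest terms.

first term: -217/10 - 7/4*e1 - 8/15*e2 - 357/20*e3 - 29/24*e12 - 41/12*e13 + 7/3*e23 - 7/16*e123
second term: -217/10 - 7/4*e1 - 8/15*e2 - 357/20*e3 + 29/24*e12 + 41/12*e13 - 7/3*e23 + 7/16*e123
Answer: -29/12*e12 - 41/6*e13 + 14/3*e23 - 7/8*e123


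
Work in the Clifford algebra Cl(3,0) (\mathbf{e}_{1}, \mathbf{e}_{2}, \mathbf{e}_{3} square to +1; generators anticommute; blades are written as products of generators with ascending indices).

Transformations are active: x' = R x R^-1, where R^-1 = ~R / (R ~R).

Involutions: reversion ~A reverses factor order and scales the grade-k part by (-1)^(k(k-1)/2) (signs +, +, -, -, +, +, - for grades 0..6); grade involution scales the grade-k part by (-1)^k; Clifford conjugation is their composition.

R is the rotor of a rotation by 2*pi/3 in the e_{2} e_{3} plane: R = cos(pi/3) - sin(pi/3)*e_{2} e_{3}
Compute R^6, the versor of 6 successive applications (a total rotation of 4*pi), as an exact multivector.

Rotor phase runs at HALF the rotation angle; powers of one rotor simply add phase, so after 6 steps in e_{2} e_{3} the phase is 6*pi/3 = 2 \pi and R^6 = cos(2 \pi) - sin(2 \pi)*e_{2} e_{3}.
cos(2 \pi) = 1 and sin(2 \pi) = 0, so R^6 = 1. The total rotation 4*pi is 2 full turns, so every vector returns to itself, yet the rotor is +1, back on the identity sheet (an even number of 2*pi turns).
Answer: 1


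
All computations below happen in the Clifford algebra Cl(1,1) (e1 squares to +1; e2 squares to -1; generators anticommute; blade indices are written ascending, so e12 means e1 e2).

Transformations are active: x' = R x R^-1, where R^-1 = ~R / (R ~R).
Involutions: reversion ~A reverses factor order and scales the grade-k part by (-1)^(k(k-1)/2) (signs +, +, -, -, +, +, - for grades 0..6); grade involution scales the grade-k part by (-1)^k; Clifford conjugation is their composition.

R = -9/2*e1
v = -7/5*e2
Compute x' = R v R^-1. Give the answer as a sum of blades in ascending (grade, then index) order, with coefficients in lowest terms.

~R = -9/2*e1, and R ~R = 81/4, so R^-1 = ~R / (81/4).
R v = 63/10*e12
Answer: 7/5*e2


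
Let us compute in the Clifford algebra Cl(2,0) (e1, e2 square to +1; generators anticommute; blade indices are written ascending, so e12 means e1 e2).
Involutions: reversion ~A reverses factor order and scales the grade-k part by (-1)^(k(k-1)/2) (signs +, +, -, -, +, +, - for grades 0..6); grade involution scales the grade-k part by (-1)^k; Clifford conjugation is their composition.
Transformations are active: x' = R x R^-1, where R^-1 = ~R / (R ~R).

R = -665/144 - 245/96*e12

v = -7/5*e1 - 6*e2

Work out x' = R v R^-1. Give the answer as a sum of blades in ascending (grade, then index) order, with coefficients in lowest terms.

~R = -665/144 + 245/96*e12, and R ~R = 2309125/82944, so R^-1 = ~R / (2309125/82944).
R v = 196/9*e1 + 2317/96*e2
Answer: -54901/9425*e1 - 18918/9425*e2


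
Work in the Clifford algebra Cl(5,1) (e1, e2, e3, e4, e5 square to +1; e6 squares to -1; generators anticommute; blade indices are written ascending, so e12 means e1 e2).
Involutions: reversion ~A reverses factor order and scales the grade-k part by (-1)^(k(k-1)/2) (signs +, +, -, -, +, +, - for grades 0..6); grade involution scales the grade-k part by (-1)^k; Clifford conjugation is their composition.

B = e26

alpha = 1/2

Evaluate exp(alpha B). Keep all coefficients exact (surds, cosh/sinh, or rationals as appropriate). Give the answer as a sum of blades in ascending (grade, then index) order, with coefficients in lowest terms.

B^2 = (1)^2*(e26)^2 = 1*(+1) = 1 (a basis 2-blade squares to minus the product of its generators' squares).
B^2 = 1 — a positive square means the series sums to a boost: l = 1, alpha*l = 1/2, so exp(alpha B) = cosh(1/2) + (sinh(1/2)/1)*B = cosh(1/2) + (sinh(1/2))*B.
Answer: cosh(1/2) + sinh(1/2)*e26


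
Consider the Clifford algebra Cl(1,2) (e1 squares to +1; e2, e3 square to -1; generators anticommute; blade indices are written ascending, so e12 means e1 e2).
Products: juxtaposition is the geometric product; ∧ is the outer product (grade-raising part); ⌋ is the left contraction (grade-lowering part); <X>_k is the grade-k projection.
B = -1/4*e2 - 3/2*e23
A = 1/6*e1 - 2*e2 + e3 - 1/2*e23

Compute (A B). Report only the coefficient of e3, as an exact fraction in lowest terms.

step 1: -5/4 - 3/2*e2 - 23/8*e3 - 1/24*e12 + 1/4*e23 - 1/4*e123
Answer: -23/8


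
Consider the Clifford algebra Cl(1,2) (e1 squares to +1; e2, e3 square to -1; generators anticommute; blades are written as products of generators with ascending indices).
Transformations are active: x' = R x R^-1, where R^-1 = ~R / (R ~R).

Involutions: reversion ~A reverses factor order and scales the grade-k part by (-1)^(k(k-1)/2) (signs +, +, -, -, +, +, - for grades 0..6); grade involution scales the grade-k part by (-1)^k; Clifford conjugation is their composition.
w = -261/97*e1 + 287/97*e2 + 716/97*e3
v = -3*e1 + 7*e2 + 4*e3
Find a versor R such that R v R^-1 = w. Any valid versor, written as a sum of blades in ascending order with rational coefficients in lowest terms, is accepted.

R = v + w = -552/97*e1 + 966/97*e2 + 1104/97*e3 works: the equal norms (-56) guarantee its sandwich swaps v into w.
Answer: -552/97*e1 + 966/97*e2 + 1104/97*e3


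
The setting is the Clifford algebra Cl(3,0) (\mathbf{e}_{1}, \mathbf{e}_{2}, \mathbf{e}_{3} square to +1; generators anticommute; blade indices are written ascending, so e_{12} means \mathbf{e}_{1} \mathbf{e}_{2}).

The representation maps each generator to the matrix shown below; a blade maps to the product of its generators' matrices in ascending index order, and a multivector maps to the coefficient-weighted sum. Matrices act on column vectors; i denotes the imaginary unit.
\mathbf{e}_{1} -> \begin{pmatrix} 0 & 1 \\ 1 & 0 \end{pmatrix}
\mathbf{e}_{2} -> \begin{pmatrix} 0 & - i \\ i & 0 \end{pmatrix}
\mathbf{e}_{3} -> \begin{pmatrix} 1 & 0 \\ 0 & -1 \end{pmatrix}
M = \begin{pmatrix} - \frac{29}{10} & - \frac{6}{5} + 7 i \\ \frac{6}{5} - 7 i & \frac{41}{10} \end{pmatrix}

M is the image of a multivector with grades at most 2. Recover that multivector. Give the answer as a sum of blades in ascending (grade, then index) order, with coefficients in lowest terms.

Method: 1, rho(e_{1}), rho(e_{2}), rho(e_{3}) form a trace-orthogonal basis of the 2x2 complex matrices (tr(X Y) = 2 if X = Y, else 0), so M = m0*1 + m1*rho(e_{1}) + m2*rho(e_{2}) + m3*rho(e_{3}) with m0 = tr(M)/2 = \frac{3}{5}, m1 = tr(M rho(e_{1}))/2 = 0, m2 = tr(M rho(e_{2}))/2 = -7 - \frac{6 i}{5}, m3 = tr(M rho(e_{3}))/2 = - \frac{7}{2}.
Multiplying table entries, the bivector images are rho(e_{12}) = i*rho(e_{3}), rho(e_{13}) = -i*rho(e_{2}), rho(e_{23}) = i*rho(e_{1}); with real blade coefficients the real parts of m0..m3 are the coefficients of 1, e_{1}, e_{2}, e_{3} and the imaginary parts give the bivectors (e_{23}: Im m1, e_{13}: -Im m2, e_{12}: Im m3).
Answer: \frac{3}{5} - 7 e_{2} - \frac{7}{2} e_{3} + \frac{6}{5} e_{13}


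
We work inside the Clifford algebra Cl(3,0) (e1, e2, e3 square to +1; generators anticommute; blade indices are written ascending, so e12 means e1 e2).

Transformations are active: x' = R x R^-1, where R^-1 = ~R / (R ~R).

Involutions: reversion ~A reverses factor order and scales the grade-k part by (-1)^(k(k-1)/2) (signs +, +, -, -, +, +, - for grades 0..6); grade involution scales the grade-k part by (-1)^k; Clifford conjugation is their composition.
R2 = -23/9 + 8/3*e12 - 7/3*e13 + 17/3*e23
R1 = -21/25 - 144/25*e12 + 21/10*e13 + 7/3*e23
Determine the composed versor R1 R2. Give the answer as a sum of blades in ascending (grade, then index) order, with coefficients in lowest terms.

Distribute over the terms of R1 (each basis-blade product reordered to ascending indices, repeated generators contracted through their squares):
(-21/25) R2 = 161/75 - 56/25*e12 + 49/25*e13 - 119/25*e23
(-144/25*e12) R2 = 384/25 + 368/25*e12 - 816/25*e13 - 336/25*e23
(21/10*e13) R2 = 49/10 - 119/10*e12 - 161/30*e13 + 28/5*e23
(7/3*e23) R2 = -119/9 - 49/9*e12 - 56/9*e13 - 161/27*e23
Summing the partial products and collecting blades:
Answer: 4133/450 - 2189/450*e12 - 19021/450*e13 - 2506/135*e23


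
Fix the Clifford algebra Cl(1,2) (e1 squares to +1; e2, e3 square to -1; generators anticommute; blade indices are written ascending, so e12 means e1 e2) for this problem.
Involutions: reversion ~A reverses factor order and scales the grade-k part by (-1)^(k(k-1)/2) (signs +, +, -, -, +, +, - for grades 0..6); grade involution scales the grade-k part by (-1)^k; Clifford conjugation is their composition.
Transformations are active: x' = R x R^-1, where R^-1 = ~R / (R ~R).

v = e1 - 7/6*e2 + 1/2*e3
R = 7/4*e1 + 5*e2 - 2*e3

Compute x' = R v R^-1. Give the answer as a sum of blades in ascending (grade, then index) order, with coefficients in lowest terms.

~R = 7/4*e1 + 5*e2 - 2*e3, and R ~R = -415/16, so R^-1 = ~R / (-415/16).
R v = 103/12 - 169/24*e12 + 23/8*e13 + 1/6*e23
Answer: -2687/1245*e1 - 1067/498*e2 + 2051/2490*e3
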